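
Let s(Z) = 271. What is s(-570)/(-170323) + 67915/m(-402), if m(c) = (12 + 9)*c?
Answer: -11569774327/1437866766 ≈ -8.0465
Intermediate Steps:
m(c) = 21*c
s(-570)/(-170323) + 67915/m(-402) = 271/(-170323) + 67915/((21*(-402))) = 271*(-1/170323) + 67915/(-8442) = -271/170323 + 67915*(-1/8442) = -271/170323 - 67915/8442 = -11569774327/1437866766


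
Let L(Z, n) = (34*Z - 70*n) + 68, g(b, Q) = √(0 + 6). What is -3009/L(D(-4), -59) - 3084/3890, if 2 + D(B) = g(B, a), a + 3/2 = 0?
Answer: -25230945069/16581089990 + 51153*√6/8524982 ≈ -1.5070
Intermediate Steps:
a = -3/2 (a = -3/2 + 0 = -3/2 ≈ -1.5000)
g(b, Q) = √6
D(B) = -2 + √6
L(Z, n) = 68 - 70*n + 34*Z (L(Z, n) = (-70*n + 34*Z) + 68 = 68 - 70*n + 34*Z)
-3009/L(D(-4), -59) - 3084/3890 = -3009/(68 - 70*(-59) + 34*(-2 + √6)) - 3084/3890 = -3009/(68 + 4130 + (-68 + 34*√6)) - 3084*1/3890 = -3009/(4130 + 34*√6) - 1542/1945 = -1542/1945 - 3009/(4130 + 34*√6)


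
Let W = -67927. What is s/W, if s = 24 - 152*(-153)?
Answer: -23280/67927 ≈ -0.34272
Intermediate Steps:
s = 23280 (s = 24 + 23256 = 23280)
s/W = 23280/(-67927) = 23280*(-1/67927) = -23280/67927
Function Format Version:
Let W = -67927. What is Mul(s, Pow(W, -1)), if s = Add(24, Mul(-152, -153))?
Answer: Rational(-23280, 67927) ≈ -0.34272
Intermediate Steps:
s = 23280 (s = Add(24, 23256) = 23280)
Mul(s, Pow(W, -1)) = Mul(23280, Pow(-67927, -1)) = Mul(23280, Rational(-1, 67927)) = Rational(-23280, 67927)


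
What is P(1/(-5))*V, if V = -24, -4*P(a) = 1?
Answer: 6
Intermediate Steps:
P(a) = -1/4 (P(a) = -1/4*1 = -1/4)
P(1/(-5))*V = -1/4*(-24) = 6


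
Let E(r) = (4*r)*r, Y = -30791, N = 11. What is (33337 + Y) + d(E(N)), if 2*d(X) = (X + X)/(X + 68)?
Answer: 351469/138 ≈ 2546.9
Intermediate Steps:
E(r) = 4*r²
d(X) = X/(68 + X) (d(X) = ((X + X)/(X + 68))/2 = ((2*X)/(68 + X))/2 = (2*X/(68 + X))/2 = X/(68 + X))
(33337 + Y) + d(E(N)) = (33337 - 30791) + (4*11²)/(68 + 4*11²) = 2546 + (4*121)/(68 + 4*121) = 2546 + 484/(68 + 484) = 2546 + 484/552 = 2546 + 484*(1/552) = 2546 + 121/138 = 351469/138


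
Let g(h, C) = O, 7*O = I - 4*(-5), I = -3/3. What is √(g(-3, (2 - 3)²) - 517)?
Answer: 60*I*√7/7 ≈ 22.678*I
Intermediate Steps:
I = -1 (I = -3*⅓ = -1)
O = 19/7 (O = (-1 - 4*(-5))/7 = (-1 + 20)/7 = (⅐)*19 = 19/7 ≈ 2.7143)
g(h, C) = 19/7
√(g(-3, (2 - 3)²) - 517) = √(19/7 - 517) = √(-3600/7) = 60*I*√7/7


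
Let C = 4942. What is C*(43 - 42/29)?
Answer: 5955110/29 ≈ 2.0535e+5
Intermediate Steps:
C*(43 - 42/29) = 4942*(43 - 42/29) = 4942*(1205/29) = 5955110/29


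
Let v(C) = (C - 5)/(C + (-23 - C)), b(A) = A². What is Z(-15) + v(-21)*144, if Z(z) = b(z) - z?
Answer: 9264/23 ≈ 402.78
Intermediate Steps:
v(C) = 5/23 - C/23 (v(C) = (-5 + C)/(-23) = (-5 + C)*(-1/23) = 5/23 - C/23)
Z(z) = z² - z
Z(-15) + v(-21)*144 = -15*(-1 - 15) + (5/23 - 1/23*(-21))*144 = -15*(-16) + (5/23 + 21/23)*144 = 240 + (26/23)*144 = 240 + 3744/23 = 9264/23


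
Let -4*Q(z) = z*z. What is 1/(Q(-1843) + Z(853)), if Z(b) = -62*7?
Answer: -4/3398385 ≈ -1.1770e-6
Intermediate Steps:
Z(b) = -434
Q(z) = -z²/4 (Q(z) = -z*z/4 = -z²/4)
1/(Q(-1843) + Z(853)) = 1/(-¼*(-1843)² - 434) = 1/(-¼*3396649 - 434) = 1/(-3396649/4 - 434) = 1/(-3398385/4) = -4/3398385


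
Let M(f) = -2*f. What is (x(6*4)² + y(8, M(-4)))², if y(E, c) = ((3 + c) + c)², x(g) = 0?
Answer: 130321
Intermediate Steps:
y(E, c) = (3 + 2*c)²
(x(6*4)² + y(8, M(-4)))² = (0² + (3 + 2*(-2*(-4)))²)² = (0 + (3 + 2*8)²)² = (0 + (3 + 16)²)² = (0 + 19²)² = (0 + 361)² = 361² = 130321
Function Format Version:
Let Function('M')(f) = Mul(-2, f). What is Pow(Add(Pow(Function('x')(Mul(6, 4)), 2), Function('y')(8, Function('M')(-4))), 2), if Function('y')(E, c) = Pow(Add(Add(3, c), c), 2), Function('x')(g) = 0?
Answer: 130321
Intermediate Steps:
Function('y')(E, c) = Pow(Add(3, Mul(2, c)), 2)
Pow(Add(Pow(Function('x')(Mul(6, 4)), 2), Function('y')(8, Function('M')(-4))), 2) = Pow(Add(Pow(0, 2), Pow(Add(3, Mul(2, Mul(-2, -4))), 2)), 2) = Pow(Add(0, Pow(Add(3, Mul(2, 8)), 2)), 2) = Pow(Add(0, Pow(Add(3, 16), 2)), 2) = Pow(Add(0, Pow(19, 2)), 2) = Pow(Add(0, 361), 2) = Pow(361, 2) = 130321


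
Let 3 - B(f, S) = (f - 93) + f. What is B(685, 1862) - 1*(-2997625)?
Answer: 2996351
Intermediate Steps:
B(f, S) = 96 - 2*f (B(f, S) = 3 - ((f - 93) + f) = 3 - ((-93 + f) + f) = 3 - (-93 + 2*f) = 3 + (93 - 2*f) = 96 - 2*f)
B(685, 1862) - 1*(-2997625) = (96 - 2*685) - 1*(-2997625) = (96 - 1370) + 2997625 = -1274 + 2997625 = 2996351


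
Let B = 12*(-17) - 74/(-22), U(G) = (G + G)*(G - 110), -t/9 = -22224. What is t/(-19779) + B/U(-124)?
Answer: -42574755295/4208654736 ≈ -10.116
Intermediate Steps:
t = 200016 (t = -9*(-22224) = 200016)
U(G) = 2*G*(-110 + G) (U(G) = (2*G)*(-110 + G) = 2*G*(-110 + G))
B = -2207/11 (B = -204 - 74*(-1/22) = -204 + 37/11 = -2207/11 ≈ -200.64)
t/(-19779) + B/U(-124) = 200016/(-19779) - 2207*(-1/(248*(-110 - 124)))/11 = 200016*(-1/19779) - 2207/(11*(2*(-124)*(-234))) = -66672/6593 - 2207/11/58032 = -66672/6593 - 2207/11*1/58032 = -66672/6593 - 2207/638352 = -42574755295/4208654736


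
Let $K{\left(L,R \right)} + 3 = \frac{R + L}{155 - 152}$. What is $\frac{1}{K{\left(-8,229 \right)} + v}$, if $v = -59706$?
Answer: $- \frac{3}{178906} \approx -1.6769 \cdot 10^{-5}$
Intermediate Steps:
$K{\left(L,R \right)} = -3 + \frac{L}{3} + \frac{R}{3}$ ($K{\left(L,R \right)} = -3 + \frac{R + L}{155 - 152} = -3 + \frac{L + R}{3} = -3 + \left(L + R\right) \frac{1}{3} = -3 + \left(\frac{L}{3} + \frac{R}{3}\right) = -3 + \frac{L}{3} + \frac{R}{3}$)
$\frac{1}{K{\left(-8,229 \right)} + v} = \frac{1}{\left(-3 + \frac{1}{3} \left(-8\right) + \frac{1}{3} \cdot 229\right) - 59706} = \frac{1}{\left(-3 - \frac{8}{3} + \frac{229}{3}\right) - 59706} = \frac{1}{\frac{212}{3} - 59706} = \frac{1}{- \frac{178906}{3}} = - \frac{3}{178906}$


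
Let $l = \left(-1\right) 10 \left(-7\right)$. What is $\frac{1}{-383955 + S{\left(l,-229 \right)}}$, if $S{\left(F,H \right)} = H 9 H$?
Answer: $\frac{1}{88014} \approx 1.1362 \cdot 10^{-5}$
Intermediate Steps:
$l = 70$ ($l = \left(-10\right) \left(-7\right) = 70$)
$S{\left(F,H \right)} = 9 H^{2}$ ($S{\left(F,H \right)} = 9 H H = 9 H^{2}$)
$\frac{1}{-383955 + S{\left(l,-229 \right)}} = \frac{1}{-383955 + 9 \left(-229\right)^{2}} = \frac{1}{-383955 + 9 \cdot 52441} = \frac{1}{-383955 + 471969} = \frac{1}{88014}$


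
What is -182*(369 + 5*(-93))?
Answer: 17472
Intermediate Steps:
-182*(369 + 5*(-93)) = -182*(369 - 465) = -182*(-96) = 17472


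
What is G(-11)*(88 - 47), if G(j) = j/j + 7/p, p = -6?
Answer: -41/6 ≈ -6.8333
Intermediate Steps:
G(j) = -1/6 (G(j) = j/j + 7/(-6) = 1 + 7*(-1/6) = 1 - 7/6 = -1/6)
G(-11)*(88 - 47) = -(88 - 47)/6 = -1/6*41 = -41/6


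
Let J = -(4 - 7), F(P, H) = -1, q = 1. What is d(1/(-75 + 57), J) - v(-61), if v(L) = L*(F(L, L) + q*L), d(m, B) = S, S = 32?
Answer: -3750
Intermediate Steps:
J = 3 (J = -1*(-3) = 3)
d(m, B) = 32
v(L) = L*(-1 + L) (v(L) = L*(-1 + 1*L) = L*(-1 + L))
d(1/(-75 + 57), J) - v(-61) = 32 - (-61)*(-1 - 61) = 32 - (-61)*(-62) = 32 - 1*3782 = 32 - 3782 = -3750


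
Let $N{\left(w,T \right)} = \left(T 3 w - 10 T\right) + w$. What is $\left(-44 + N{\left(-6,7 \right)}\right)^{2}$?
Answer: $60516$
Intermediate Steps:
$N{\left(w,T \right)} = w - 10 T + 3 T w$ ($N{\left(w,T \right)} = \left(3 T w - 10 T\right) + w = \left(- 10 T + 3 T w\right) + w = w - 10 T + 3 T w$)
$\left(-44 + N{\left(-6,7 \right)}\right)^{2} = \left(-44 - \left(76 + 126\right)\right)^{2} = \left(-44 - 202\right)^{2} = \left(-246\right)^{2} = 60516$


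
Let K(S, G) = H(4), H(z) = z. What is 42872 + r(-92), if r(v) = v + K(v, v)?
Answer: 42784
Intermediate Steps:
K(S, G) = 4
r(v) = 4 + v (r(v) = v + 4 = 4 + v)
42872 + r(-92) = 42872 + (4 - 92) = 42872 - 88 = 42784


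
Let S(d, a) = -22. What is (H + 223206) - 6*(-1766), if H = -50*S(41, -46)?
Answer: 234902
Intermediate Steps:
H = 1100 (H = -50*(-22) = 1100)
(H + 223206) - 6*(-1766) = (1100 + 223206) - 6*(-1766) = 224306 + 10596 = 234902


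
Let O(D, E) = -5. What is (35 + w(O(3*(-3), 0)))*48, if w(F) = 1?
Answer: 1728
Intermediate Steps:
(35 + w(O(3*(-3), 0)))*48 = (35 + 1)*48 = 36*48 = 1728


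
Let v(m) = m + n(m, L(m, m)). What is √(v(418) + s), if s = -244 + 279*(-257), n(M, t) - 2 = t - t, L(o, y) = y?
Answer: I*√71527 ≈ 267.45*I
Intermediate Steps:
n(M, t) = 2 (n(M, t) = 2 + (t - t) = 2 + 0 = 2)
s = -71947 (s = -244 - 71703 = -71947)
v(m) = 2 + m (v(m) = m + 2 = 2 + m)
√(v(418) + s) = √((2 + 418) - 71947) = √(420 - 71947) = √(-71527) = I*√71527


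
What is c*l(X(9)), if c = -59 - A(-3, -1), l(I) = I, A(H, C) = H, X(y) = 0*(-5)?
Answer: 0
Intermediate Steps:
X(y) = 0
c = -56 (c = -59 - 1*(-3) = -59 + 3 = -56)
c*l(X(9)) = -56*0 = 0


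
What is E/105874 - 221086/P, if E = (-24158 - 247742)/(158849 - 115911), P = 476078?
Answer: -125648792449004/270532383487667 ≈ -0.46445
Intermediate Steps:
E = -135950/21469 (E = -271900/42938 = -271900*1/42938 = -135950/21469 ≈ -6.3324)
E/105874 - 221086/P = -135950/21469/105874 - 221086/476078 = -135950/21469*1/105874 - 221086*1/476078 = -67975/1136504453 - 110543/238039 = -125648792449004/270532383487667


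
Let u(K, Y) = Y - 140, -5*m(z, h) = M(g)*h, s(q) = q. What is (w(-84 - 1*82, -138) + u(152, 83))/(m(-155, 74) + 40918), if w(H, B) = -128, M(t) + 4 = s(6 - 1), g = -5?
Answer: -925/204516 ≈ -0.0045229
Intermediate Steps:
M(t) = 1 (M(t) = -4 + (6 - 1) = -4 + 5 = 1)
m(z, h) = -h/5
u(K, Y) = -140 + Y
(w(-84 - 1*82, -138) + u(152, 83))/(m(-155, 74) + 40918) = (-128 + (-140 + 83))/(-1/5*74 + 40918) = (-128 - 57)/(-74/5 + 40918) = -185/204516/5 = -185*5/204516 = -925/204516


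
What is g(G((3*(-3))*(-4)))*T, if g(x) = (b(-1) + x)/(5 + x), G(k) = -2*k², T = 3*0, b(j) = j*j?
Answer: 0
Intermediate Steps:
b(j) = j²
T = 0
g(x) = (1 + x)/(5 + x) (g(x) = ((-1)² + x)/(5 + x) = (1 + x)/(5 + x))
g(G((3*(-3))*(-4)))*T = ((1 - 2*((3*(-3))*(-4))²)/(5 - 2*((3*(-3))*(-4))²))*0 = ((1 - 2*(-9*(-4))²)/(5 - 2*(-9*(-4))²))*0 = ((1 - 2*36²)/(5 - 2*36²))*0 = ((1 - 2*1296)/(5 - 2*1296))*0 = ((1 - 2592)/(5 - 2592))*0 = (-2591/(-2587))*0 = -1/2587*(-2591)*0 = (2591/2587)*0 = 0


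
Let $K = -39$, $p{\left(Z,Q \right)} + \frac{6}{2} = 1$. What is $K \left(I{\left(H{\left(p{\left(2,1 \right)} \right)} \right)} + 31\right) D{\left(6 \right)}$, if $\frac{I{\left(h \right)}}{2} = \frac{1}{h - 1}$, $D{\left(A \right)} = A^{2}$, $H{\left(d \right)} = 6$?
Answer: $- \frac{220428}{5} \approx -44086.0$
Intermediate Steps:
$p{\left(Z,Q \right)} = -2$ ($p{\left(Z,Q \right)} = -3 + 1 = -2$)
$I{\left(h \right)} = \frac{2}{-1 + h}$ ($I{\left(h \right)} = \frac{2}{h - 1} = \frac{2}{-1 + h}$)
$K \left(I{\left(H{\left(p{\left(2,1 \right)} \right)} \right)} + 31\right) D{\left(6 \right)} = - 39 \left(\frac{2}{-1 + 6} + 31\right) 6^{2} = - 39 \left(\frac{2}{5} + 31\right) 36 = \left(-39\right) \frac{157}{5} \cdot 36 = \left(- \frac{6123}{5}\right) 36 = - \frac{220428}{5}$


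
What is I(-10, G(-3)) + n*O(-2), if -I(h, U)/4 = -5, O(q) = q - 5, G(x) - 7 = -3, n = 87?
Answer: -589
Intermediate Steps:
G(x) = 4 (G(x) = 7 - 3 = 4)
O(q) = -5 + q
I(h, U) = 20 (I(h, U) = -4*(-5) = 20)
I(-10, G(-3)) + n*O(-2) = 20 + 87*(-5 - 2) = 20 + 87*(-7) = 20 - 609 = -589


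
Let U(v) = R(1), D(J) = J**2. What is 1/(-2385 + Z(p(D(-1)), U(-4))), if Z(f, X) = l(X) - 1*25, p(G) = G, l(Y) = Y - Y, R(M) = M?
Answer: -1/2410 ≈ -0.00041494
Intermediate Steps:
U(v) = 1
l(Y) = 0
Z(f, X) = -25 (Z(f, X) = 0 - 1*25 = 0 - 25 = -25)
1/(-2385 + Z(p(D(-1)), U(-4))) = 1/(-2385 - 25) = 1/(-2410) = -1/2410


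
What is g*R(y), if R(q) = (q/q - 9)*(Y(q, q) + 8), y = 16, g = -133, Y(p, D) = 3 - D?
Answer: -5320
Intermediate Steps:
R(q) = -88 + 8*q (R(q) = (q/q - 9)*((3 - q) + 8) = (1 - 9)*(11 - q) = -8*(11 - q) = -88 + 8*q)
g*R(y) = -133*(-88 + 8*16) = -133*(-88 + 128) = -133*40 = -5320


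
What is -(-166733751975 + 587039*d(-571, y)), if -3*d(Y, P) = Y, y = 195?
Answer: 499866056656/3 ≈ 1.6662e+11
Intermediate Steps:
d(Y, P) = -Y/3
-(-166733751975 + 587039*d(-571, y)) = -587039/(1/(-⅓*(-571) - 284025)) = -587039/(1/(571/3 - 284025)) = -587039/(1/(-851504/3)) = -587039/(-3/851504) = -587039*(-851504/3) = 499866056656/3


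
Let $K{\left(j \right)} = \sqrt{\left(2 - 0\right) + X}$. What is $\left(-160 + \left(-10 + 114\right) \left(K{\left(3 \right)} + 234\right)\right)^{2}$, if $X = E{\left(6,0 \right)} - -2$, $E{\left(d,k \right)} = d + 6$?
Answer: $604766464$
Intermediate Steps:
$E{\left(d,k \right)} = 6 + d$
$X = 14$ ($X = \left(6 + 6\right) - -2 = 12 + 2 = 14$)
$K{\left(j \right)} = 4$ ($K{\left(j \right)} = \sqrt{\left(2 - 0\right) + 14} = \sqrt{\left(2 + 0\right) + 14} = \sqrt{2 + 14} = \sqrt{16} = 4$)
$\left(-160 + \left(-10 + 114\right) \left(K{\left(3 \right)} + 234\right)\right)^{2} = \left(-160 + \left(-10 + 114\right) \left(4 + 234\right)\right)^{2} = \left(-160 + 104 \cdot 238\right)^{2} = \left(-160 + 24752\right)^{2} = 24592^{2} = 604766464$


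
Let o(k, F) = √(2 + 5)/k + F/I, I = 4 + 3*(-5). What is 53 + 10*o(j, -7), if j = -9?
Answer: 653/11 - 10*√7/9 ≈ 56.424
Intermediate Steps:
I = -11 (I = 4 - 15 = -11)
o(k, F) = -F/11 + √7/k (o(k, F) = √(2 + 5)/k + F/(-11) = √7/k + F*(-1/11) = √7/k - F/11 = -F/11 + √7/k)
53 + 10*o(j, -7) = 53 + 10*(-1/11*(-7) + √7/(-9)) = 53 + 10*(7/11 + √7*(-⅑)) = 53 + 10*(7/11 - √7/9) = 53 + (70/11 - 10*√7/9) = 653/11 - 10*√7/9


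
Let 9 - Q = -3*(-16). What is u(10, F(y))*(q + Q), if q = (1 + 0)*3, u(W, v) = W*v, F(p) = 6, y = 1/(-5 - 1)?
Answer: -2160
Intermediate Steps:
y = -⅙ (y = 1/(-6) = -⅙ ≈ -0.16667)
Q = -39 (Q = 9 - (-3)*(-16) = 9 - 1*48 = 9 - 48 = -39)
q = 3 (q = 1*3 = 3)
u(10, F(y))*(q + Q) = (10*6)*(3 - 39) = 60*(-36) = -2160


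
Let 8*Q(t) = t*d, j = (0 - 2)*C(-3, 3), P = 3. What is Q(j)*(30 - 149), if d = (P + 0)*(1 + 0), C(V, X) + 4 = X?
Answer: -357/4 ≈ -89.250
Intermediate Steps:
C(V, X) = -4 + X
d = 3 (d = (3 + 0)*(1 + 0) = 3*1 = 3)
j = 2 (j = (0 - 2)*(-4 + 3) = -2*(-1) = 2)
Q(t) = 3*t/8 (Q(t) = (t*3)/8 = (3*t)/8 = 3*t/8)
Q(j)*(30 - 149) = ((3/8)*2)*(30 - 149) = (¾)*(-119) = -357/4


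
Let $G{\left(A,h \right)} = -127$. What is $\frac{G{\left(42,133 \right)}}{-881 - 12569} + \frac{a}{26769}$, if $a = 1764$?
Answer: $\frac{9041821}{120014350} \approx 0.07534$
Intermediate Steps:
$\frac{G{\left(42,133 \right)}}{-881 - 12569} + \frac{a}{26769} = - \frac{127}{-881 - 12569} + \frac{1764}{26769} = - \frac{127}{-881 - 12569} + 1764 \cdot \frac{1}{26769} = - \frac{127}{-13450} + \frac{588}{8923} = \left(-127\right) \left(- \frac{1}{13450}\right) + \frac{588}{8923} = \frac{127}{13450} + \frac{588}{8923} = \frac{9041821}{120014350}$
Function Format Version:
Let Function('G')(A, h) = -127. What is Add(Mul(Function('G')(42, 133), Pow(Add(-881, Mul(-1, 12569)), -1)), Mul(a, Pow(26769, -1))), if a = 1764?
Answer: Rational(9041821, 120014350) ≈ 0.075340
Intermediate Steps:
Add(Mul(Function('G')(42, 133), Pow(Add(-881, Mul(-1, 12569)), -1)), Mul(a, Pow(26769, -1))) = Add(Mul(-127, Pow(Add(-881, Mul(-1, 12569)), -1)), Mul(1764, Pow(26769, -1))) = Add(Mul(-127, Pow(Add(-881, -12569), -1)), Mul(1764, Rational(1, 26769))) = Add(Mul(-127, Pow(-13450, -1)), Rational(588, 8923)) = Add(Mul(-127, Rational(-1, 13450)), Rational(588, 8923)) = Add(Rational(127, 13450), Rational(588, 8923)) = Rational(9041821, 120014350)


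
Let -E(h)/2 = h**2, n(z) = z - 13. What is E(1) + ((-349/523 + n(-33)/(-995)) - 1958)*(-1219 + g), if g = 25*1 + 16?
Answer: 1200660177036/520385 ≈ 2.3073e+6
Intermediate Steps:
n(z) = -13 + z
g = 41 (g = 25 + 16 = 41)
E(h) = -2*h**2
E(1) + ((-349/523 + n(-33)/(-995)) - 1958)*(-1219 + g) = -2*1**2 + ((-349/523 + (-13 - 33)/(-995)) - 1958)*(-1219 + 41) = -2*1 + ((-349*1/523 - 46*(-1/995)) - 1958)*(-1178) = -2 + ((-349/523 + 46/995) - 1958)*(-1178) = -2 + (-323197/520385 - 1958)*(-1178) = -2 - 1019237027/520385*(-1178) = -2 + 1200661217806/520385 = 1200660177036/520385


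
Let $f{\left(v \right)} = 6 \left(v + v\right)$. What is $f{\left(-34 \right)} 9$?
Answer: $-3672$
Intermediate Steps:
$f{\left(v \right)} = 12 v$ ($f{\left(v \right)} = 6 \cdot 2 v = 12 v$)
$f{\left(-34 \right)} 9 = 12 \left(-34\right) 9 = \left(-408\right) 9 = -3672$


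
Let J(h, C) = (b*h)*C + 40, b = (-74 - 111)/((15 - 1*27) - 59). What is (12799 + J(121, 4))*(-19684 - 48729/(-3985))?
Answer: -78478947740199/282935 ≈ -2.7737e+8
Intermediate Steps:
b = 185/71 (b = -185/((15 - 27) - 59) = -185/(-12 - 59) = -185/(-71) = -185*(-1/71) = 185/71 ≈ 2.6056)
J(h, C) = 40 + 185*C*h/71 (J(h, C) = (185*h/71)*C + 40 = 185*C*h/71 + 40 = 40 + 185*C*h/71)
(12799 + J(121, 4))*(-19684 - 48729/(-3985)) = (12799 + (40 + (185/71)*4*121))*(-19684 - 48729/(-3985)) = (12799 + (40 + 89540/71))*(-19684 - 48729*(-1/3985)) = (12799 + 92380/71)*(-19684 + 48729/3985) = (1001109/71)*(-78392011/3985) = -78478947740199/282935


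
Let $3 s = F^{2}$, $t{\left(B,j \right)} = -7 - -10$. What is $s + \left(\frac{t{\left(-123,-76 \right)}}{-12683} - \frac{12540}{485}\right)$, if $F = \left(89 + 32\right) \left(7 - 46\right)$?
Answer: $\frac{9132105370482}{1230251} \approx 7.423 \cdot 10^{6}$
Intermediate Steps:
$F = -4719$ ($F = 121 \left(-39\right) = -4719$)
$t{\left(B,j \right)} = 3$ ($t{\left(B,j \right)} = -7 + 10 = 3$)
$s = 7422987$ ($s = \frac{\left(-4719\right)^{2}}{3} = \frac{1}{3} \cdot 22268961 = 7422987$)
$s + \left(\frac{t{\left(-123,-76 \right)}}{-12683} - \frac{12540}{485}\right) = 7422987 + \left(\frac{3}{-12683} - \frac{12540}{485}\right) = 7422987 + \left(3 \left(- \frac{1}{12683}\right) - \frac{2508}{97}\right) = 7422987 - \frac{31809255}{1230251} = \frac{9132105370482}{1230251}$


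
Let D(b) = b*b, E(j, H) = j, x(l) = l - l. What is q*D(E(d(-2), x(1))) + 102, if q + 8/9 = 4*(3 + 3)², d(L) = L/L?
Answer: 2206/9 ≈ 245.11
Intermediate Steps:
d(L) = 1
x(l) = 0
D(b) = b²
q = 1288/9 (q = -8/9 + 4*(3 + 3)² = -8/9 + 4*6² = -8/9 + 4*36 = -8/9 + 144 = 1288/9 ≈ 143.11)
q*D(E(d(-2), x(1))) + 102 = (1288/9)*1² + 102 = (1288/9)*1 + 102 = 1288/9 + 102 = 2206/9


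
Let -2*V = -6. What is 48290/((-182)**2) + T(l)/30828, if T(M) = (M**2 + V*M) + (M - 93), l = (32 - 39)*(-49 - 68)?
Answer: 141740507/6078254 ≈ 23.319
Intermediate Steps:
V = 3 (V = -1/2*(-6) = 3)
l = 819 (l = -7*(-117) = 819)
T(M) = -93 + M**2 + 4*M (T(M) = (M**2 + 3*M) + (M - 93) = (M**2 + 3*M) + (-93 + M) = -93 + M**2 + 4*M)
48290/((-182)**2) + T(l)/30828 = 48290/((-182)**2) + (-93 + 819**2 + 4*819)/30828 = 48290/33124 + (-93 + 670761 + 3276)*(1/30828) = 48290*(1/33124) + 673944*(1/30828) = 24145/16562 + 56162/2569 = 141740507/6078254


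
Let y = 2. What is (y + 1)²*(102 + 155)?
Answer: 2313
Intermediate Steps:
(y + 1)²*(102 + 155) = (2 + 1)²*(102 + 155) = 3²*257 = 9*257 = 2313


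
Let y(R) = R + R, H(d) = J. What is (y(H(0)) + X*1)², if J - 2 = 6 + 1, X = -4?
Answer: 196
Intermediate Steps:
J = 9 (J = 2 + (6 + 1) = 2 + 7 = 9)
H(d) = 9
y(R) = 2*R
(y(H(0)) + X*1)² = (2*9 - 4*1)² = (18 - 4)² = 14² = 196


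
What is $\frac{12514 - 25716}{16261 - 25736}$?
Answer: $\frac{13202}{9475} \approx 1.3934$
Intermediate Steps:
$\frac{12514 - 25716}{16261 - 25736} = - \frac{13202}{-9475} = \left(-13202\right) \left(- \frac{1}{9475}\right) = \frac{13202}{9475}$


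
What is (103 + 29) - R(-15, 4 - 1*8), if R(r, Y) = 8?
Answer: 124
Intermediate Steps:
(103 + 29) - R(-15, 4 - 1*8) = (103 + 29) - 1*8 = 132 - 8 = 124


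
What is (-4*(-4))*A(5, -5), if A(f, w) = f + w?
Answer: 0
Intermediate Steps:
(-4*(-4))*A(5, -5) = (-4*(-4))*(5 - 5) = 16*0 = 0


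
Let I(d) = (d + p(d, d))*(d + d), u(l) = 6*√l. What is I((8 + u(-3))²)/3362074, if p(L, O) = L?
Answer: -51424/1681037 - 16896*I*√3/1681037 ≈ -0.030591 - 0.017409*I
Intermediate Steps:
I(d) = 4*d² (I(d) = (d + d)*(d + d) = (2*d)*(2*d) = 4*d²)
I((8 + u(-3))²)/3362074 = (4*((8 + 6*√(-3))²)²)/3362074 = (4*((8 + 6*(I*√3))²)²)*(1/3362074) = (4*((8 + 6*I*√3)²)²)*(1/3362074) = (4*(8 + 6*I*√3)⁴)*(1/3362074) = 2*(8 + 6*I*√3)⁴/1681037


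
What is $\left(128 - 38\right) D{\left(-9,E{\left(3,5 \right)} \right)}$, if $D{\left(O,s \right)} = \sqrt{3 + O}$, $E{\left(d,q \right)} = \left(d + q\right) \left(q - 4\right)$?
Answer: $90 i \sqrt{6} \approx 220.45 i$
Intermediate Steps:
$E{\left(d,q \right)} = \left(-4 + q\right) \left(d + q\right)$ ($E{\left(d,q \right)} = \left(d + q\right) \left(-4 + q\right) = \left(-4 + q\right) \left(d + q\right)$)
$\left(128 - 38\right) D{\left(-9,E{\left(3,5 \right)} \right)} = \left(128 - 38\right) \sqrt{3 - 9} = 90 \sqrt{-6} = 90 i \sqrt{6}$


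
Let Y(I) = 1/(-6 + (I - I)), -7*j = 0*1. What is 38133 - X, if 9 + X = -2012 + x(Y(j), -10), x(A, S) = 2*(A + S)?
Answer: 120523/3 ≈ 40174.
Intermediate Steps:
j = 0 (j = -0 = -1/7*0 = 0)
Y(I) = -1/6 (Y(I) = 1/(-6 + 0) = 1/(-6) = -1/6)
x(A, S) = 2*A + 2*S
X = -6124/3 (X = -9 + (-2012 + (2*(-1/6) + 2*(-10))) = -9 + (-2012 + (-1/3 - 20)) = -9 + (-2012 - 61/3) = -9 - 6097/3 = -6124/3 ≈ -2041.3)
38133 - X = 38133 - 1*(-6124/3) = 38133 + 6124/3 = 120523/3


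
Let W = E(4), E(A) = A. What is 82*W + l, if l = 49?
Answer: 377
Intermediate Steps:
W = 4
82*W + l = 82*4 + 49 = 328 + 49 = 377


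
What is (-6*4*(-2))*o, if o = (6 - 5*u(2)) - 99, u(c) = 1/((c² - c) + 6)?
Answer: -4494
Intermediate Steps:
u(c) = 1/(6 + c² - c)
o = -749/8 (o = (6 - 5/(6 + 2² - 1*2)) - 99 = (6 - 5/(6 + 4 - 2)) - 99 = (6 - 5/8) - 99 = 43/8 - 99 = -749/8 ≈ -93.625)
(-6*4*(-2))*o = (-6*4*(-2))*(-749/8) = -24*(-2)*(-749/8) = 48*(-749/8) = -4494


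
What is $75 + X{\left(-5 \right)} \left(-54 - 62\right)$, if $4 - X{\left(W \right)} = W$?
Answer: $-969$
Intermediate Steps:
$X{\left(W \right)} = 4 - W$
$75 + X{\left(-5 \right)} \left(-54 - 62\right) = 75 + \left(4 - -5\right) \left(-54 - 62\right) = 75 + \left(4 + 5\right) \left(-54 - 62\right) = 75 + 9 \left(-116\right) = 75 - 1044 = -969$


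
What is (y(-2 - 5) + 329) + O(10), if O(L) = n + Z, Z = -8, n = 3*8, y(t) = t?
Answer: 338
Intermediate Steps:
n = 24
O(L) = 16 (O(L) = 24 - 8 = 16)
(y(-2 - 5) + 329) + O(10) = ((-2 - 5) + 329) + 16 = (-7 + 329) + 16 = 322 + 16 = 338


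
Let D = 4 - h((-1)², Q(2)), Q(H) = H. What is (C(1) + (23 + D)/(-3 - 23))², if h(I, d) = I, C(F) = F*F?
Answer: 0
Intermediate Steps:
C(F) = F²
D = 3 (D = 4 - 1*(-1)² = 4 - 1*1 = 4 - 1 = 3)
(C(1) + (23 + D)/(-3 - 23))² = (1² + (23 + 3)/(-3 - 23))² = (1 + 26/(-26))² = (1 + 26*(-1/26))² = (1 - 1)² = 0² = 0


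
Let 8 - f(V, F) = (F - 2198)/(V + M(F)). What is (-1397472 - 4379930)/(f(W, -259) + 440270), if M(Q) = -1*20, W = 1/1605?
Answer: -185448826798/14128540037 ≈ -13.126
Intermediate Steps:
W = 1/1605 ≈ 0.00062305
M(Q) = -20
f(V, F) = 8 - (-2198 + F)/(-20 + V) (f(V, F) = 8 - (F - 2198)/(V - 20) = 8 - (-2198 + F)/(-20 + V))
(-1397472 - 4379930)/(f(W, -259) + 440270) = (-1397472 - 4379930)/((2038 - 1*(-259) + 8*(1/1605))/(-20 + 1/1605) + 440270) = -5777402/((2038 + 259 + 8/1605)/(-32099/1605) + 440270) = -5777402/(-1605/32099*3686693/1605 + 440270) = -5777402/(-3686693/32099 + 440270) = -5777402/14128540037/32099 = -5777402*32099/14128540037 = -185448826798/14128540037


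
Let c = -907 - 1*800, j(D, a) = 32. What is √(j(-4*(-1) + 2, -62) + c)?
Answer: 5*I*√67 ≈ 40.927*I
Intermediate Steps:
c = -1707 (c = -907 - 800 = -1707)
√(j(-4*(-1) + 2, -62) + c) = √(32 - 1707) = √(-1675) = 5*I*√67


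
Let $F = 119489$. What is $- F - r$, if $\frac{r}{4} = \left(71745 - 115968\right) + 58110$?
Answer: $-175037$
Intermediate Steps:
$r = 55548$ ($r = 4 \left(\left(71745 - 115968\right) + 58110\right) = 4 \left(-44223 + 58110\right) = 4 \cdot 13887 = 55548$)
$- F - r = \left(-1\right) 119489 - 55548 = -119489 - 55548 = -175037$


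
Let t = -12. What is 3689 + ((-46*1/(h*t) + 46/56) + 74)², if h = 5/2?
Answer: 1679160361/176400 ≈ 9519.0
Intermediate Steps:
h = 5/2 (h = 5*(½) = 5/2 ≈ 2.5000)
3689 + ((-46*1/(h*t) + 46/56) + 74)² = 3689 + ((-46/((-12*5/2)) + 46/56) + 74)² = 3689 + ((-46/(-30) + 46*(1/56)) + 74)² = 3689 + ((-46*(-1/30) + 23/28) + 74)² = 3689 + ((23/15 + 23/28) + 74)² = 3689 + (989/420 + 74)² = 3689 + (32069/420)² = 3689 + 1028420761/176400 = 1679160361/176400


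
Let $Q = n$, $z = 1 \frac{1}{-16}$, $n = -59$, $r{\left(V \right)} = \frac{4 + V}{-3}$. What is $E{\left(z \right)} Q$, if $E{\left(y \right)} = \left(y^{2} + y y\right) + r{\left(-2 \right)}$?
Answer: $\frac{14927}{384} \approx 38.872$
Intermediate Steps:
$r{\left(V \right)} = - \frac{4}{3} - \frac{V}{3}$ ($r{\left(V \right)} = - \frac{4 + V}{3} = - \frac{4}{3} - \frac{V}{3}$)
$z = - \frac{1}{16}$ ($z = 1 \left(- \frac{1}{16}\right) = - \frac{1}{16} \approx -0.0625$)
$Q = -59$
$E{\left(y \right)} = - \frac{2}{3} + 2 y^{2}$ ($E{\left(y \right)} = \left(y^{2} + y y\right) - \frac{2}{3} = \left(y^{2} + y^{2}\right) + \left(- \frac{4}{3} + \frac{2}{3}\right) = 2 y^{2} - \frac{2}{3} = - \frac{2}{3} + 2 y^{2}$)
$E{\left(z \right)} Q = \left(- \frac{2}{3} + 2 \left(- \frac{1}{16}\right)^{2}\right) \left(-59\right) = \left(- \frac{2}{3} + 2 \cdot \frac{1}{256}\right) \left(-59\right) = \left(- \frac{2}{3} + \frac{1}{128}\right) \left(-59\right) = \left(- \frac{253}{384}\right) \left(-59\right) = \frac{14927}{384}$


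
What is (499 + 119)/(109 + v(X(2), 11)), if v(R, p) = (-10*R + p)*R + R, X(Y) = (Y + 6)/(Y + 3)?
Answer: 1030/171 ≈ 6.0234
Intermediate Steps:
X(Y) = (6 + Y)/(3 + Y)
v(R, p) = R + R*(p - 10*R) (v(R, p) = (p - 10*R)*R + R = R*(p - 10*R) + R = R + R*(p - 10*R))
(499 + 119)/(109 + v(X(2), 11)) = (499 + 119)/(109 + ((6 + 2)/(3 + 2))*(1 + 11 - 10*(6 + 2)/(3 + 2))) = 618/(109 + (8/5)*(1 + 11 - 10*8/5)) = 618/(109 + ((⅕)*8)*(1 + 11 - 2*8)) = 618/(109 + 8*(1 + 11 - 10*8/5)/5) = 618/(109 + 8*(1 + 11 - 16)/5) = 618/(109 + (8/5)*(-4)) = 618/(109 - 32/5) = 618/(513/5) = 618*(5/513) = 1030/171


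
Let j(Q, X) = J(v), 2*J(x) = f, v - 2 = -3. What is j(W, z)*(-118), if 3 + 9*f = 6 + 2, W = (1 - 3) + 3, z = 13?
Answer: -295/9 ≈ -32.778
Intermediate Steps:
v = -1 (v = 2 - 3 = -1)
W = 1 (W = -2 + 3 = 1)
f = 5/9 (f = -⅓ + (6 + 2)/9 = -⅓ + (⅑)*8 = -⅓ + 8/9 = 5/9 ≈ 0.55556)
J(x) = 5/18 (J(x) = (½)*(5/9) = 5/18)
j(Q, X) = 5/18
j(W, z)*(-118) = (5/18)*(-118) = -295/9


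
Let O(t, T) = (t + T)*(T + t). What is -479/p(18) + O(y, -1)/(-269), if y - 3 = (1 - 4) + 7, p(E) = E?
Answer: -129499/4842 ≈ -26.745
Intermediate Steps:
y = 7 (y = 3 + ((1 - 4) + 7) = 3 + (-3 + 7) = 3 + 4 = 7)
O(t, T) = (T + t)² (O(t, T) = (T + t)*(T + t) = (T + t)²)
-479/p(18) + O(y, -1)/(-269) = -479/18 + (-1 + 7)²/(-269) = -479*1/18 + 6²*(-1/269) = -479/18 + 36*(-1/269) = -479/18 - 36/269 = -129499/4842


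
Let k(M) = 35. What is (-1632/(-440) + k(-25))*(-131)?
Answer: -278899/55 ≈ -5070.9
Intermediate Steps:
(-1632/(-440) + k(-25))*(-131) = (-1632/(-440) + 35)*(-131) = (-1632*(-1/440) + 35)*(-131) = (204/55 + 35)*(-131) = (2129/55)*(-131) = -278899/55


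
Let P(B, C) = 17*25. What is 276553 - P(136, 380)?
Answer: 276128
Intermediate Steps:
P(B, C) = 425
276553 - P(136, 380) = 276553 - 1*425 = 276553 - 425 = 276128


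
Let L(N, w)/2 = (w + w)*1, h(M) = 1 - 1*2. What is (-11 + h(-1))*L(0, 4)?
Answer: -192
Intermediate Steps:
h(M) = -1 (h(M) = 1 - 2 = -1)
L(N, w) = 4*w (L(N, w) = 2*((w + w)*1) = 2*((2*w)*1) = 2*(2*w) = 4*w)
(-11 + h(-1))*L(0, 4) = (-11 - 1)*(4*4) = -12*16 = -192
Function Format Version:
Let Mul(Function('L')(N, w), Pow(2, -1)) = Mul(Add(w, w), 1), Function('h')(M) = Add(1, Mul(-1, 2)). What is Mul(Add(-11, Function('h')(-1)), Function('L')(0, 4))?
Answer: -192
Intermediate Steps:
Function('h')(M) = -1 (Function('h')(M) = Add(1, -2) = -1)
Function('L')(N, w) = Mul(4, w) (Function('L')(N, w) = Mul(2, Mul(Add(w, w), 1)) = Mul(2, Mul(Mul(2, w), 1)) = Mul(2, Mul(2, w)) = Mul(4, w))
Mul(Add(-11, Function('h')(-1)), Function('L')(0, 4)) = Mul(Add(-11, -1), Mul(4, 4)) = Mul(-12, 16) = -192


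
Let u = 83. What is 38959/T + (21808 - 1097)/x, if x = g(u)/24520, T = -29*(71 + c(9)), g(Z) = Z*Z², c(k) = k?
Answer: 1155897980667/1326545840 ≈ 871.36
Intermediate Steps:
g(Z) = Z³
T = -2320 (T = -29*(71 + 9) = -29*80 = -2320)
x = 571787/24520 (x = 83³/24520 = 571787*(1/24520) = 571787/24520 ≈ 23.319)
38959/T + (21808 - 1097)/x = 38959/(-2320) + (21808 - 1097)/(571787/24520) = 38959*(-1/2320) + 20711*(24520/571787) = -38959/2320 + 507833720/571787 = 1155897980667/1326545840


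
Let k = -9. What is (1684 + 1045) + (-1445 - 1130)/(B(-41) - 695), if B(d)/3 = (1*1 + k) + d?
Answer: 2300393/842 ≈ 2732.1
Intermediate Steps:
B(d) = -24 + 3*d (B(d) = 3*((1*1 - 9) + d) = 3*((1 - 9) + d) = 3*(-8 + d) = -24 + 3*d)
(1684 + 1045) + (-1445 - 1130)/(B(-41) - 695) = (1684 + 1045) + (-1445 - 1130)/((-24 + 3*(-41)) - 695) = 2729 - 2575/((-24 - 123) - 695) = 2729 - 2575/(-147 - 695) = 2729 - 2575/(-842) = 2729 - 2575*(-1/842) = 2729 + 2575/842 = 2300393/842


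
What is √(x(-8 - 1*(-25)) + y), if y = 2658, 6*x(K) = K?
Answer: √95790/6 ≈ 51.583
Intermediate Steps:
x(K) = K/6
√(x(-8 - 1*(-25)) + y) = √((-8 - 1*(-25))/6 + 2658) = √((-8 + 25)/6 + 2658) = √((⅙)*17 + 2658) = √(17/6 + 2658) = √(15965/6) = √95790/6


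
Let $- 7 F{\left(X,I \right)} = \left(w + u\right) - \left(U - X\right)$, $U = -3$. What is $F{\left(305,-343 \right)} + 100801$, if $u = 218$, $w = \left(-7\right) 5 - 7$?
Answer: $\frac{705123}{7} \approx 1.0073 \cdot 10^{5}$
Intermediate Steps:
$w = -42$ ($w = -35 - 7 = -42$)
$F{\left(X,I \right)} = - \frac{179}{7} - \frac{X}{7}$ ($F{\left(X,I \right)} = - \frac{\left(-42 + 218\right) + \left(X - -3\right)}{7} = - \frac{176 + \left(X + 3\right)}{7} = - \frac{176 + \left(3 + X\right)}{7} = - \frac{179 + X}{7} = - \frac{179}{7} - \frac{X}{7}$)
$F{\left(305,-343 \right)} + 100801 = \left(- \frac{179}{7} - \frac{305}{7}\right) + 100801 = - \frac{484}{7} + 100801 = \frac{705123}{7}$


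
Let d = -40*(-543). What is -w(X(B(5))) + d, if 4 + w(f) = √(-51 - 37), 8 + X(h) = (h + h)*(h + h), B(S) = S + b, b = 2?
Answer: 21724 - 2*I*√22 ≈ 21724.0 - 9.3808*I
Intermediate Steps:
B(S) = 2 + S (B(S) = S + 2 = 2 + S)
d = 21720
X(h) = -8 + 4*h² (X(h) = -8 + (h + h)*(h + h) = -8 + (2*h)*(2*h) = -8 + 4*h²)
w(f) = -4 + 2*I*√22 (w(f) = -4 + √(-51 - 37) = -4 + √(-88) = -4 + 2*I*√22)
-w(X(B(5))) + d = -(-4 + 2*I*√22) + 21720 = (4 - 2*I*√22) + 21720 = 21724 - 2*I*√22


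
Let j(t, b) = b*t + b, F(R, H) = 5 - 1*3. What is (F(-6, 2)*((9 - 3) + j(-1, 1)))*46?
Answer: 552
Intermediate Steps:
F(R, H) = 2 (F(R, H) = 5 - 3 = 2)
j(t, b) = b + b*t
(F(-6, 2)*((9 - 3) + j(-1, 1)))*46 = (2*((9 - 3) + 1*(1 - 1)))*46 = (2*(6 + 1*0))*46 = (2*(6 + 0))*46 = (2*6)*46 = 12*46 = 552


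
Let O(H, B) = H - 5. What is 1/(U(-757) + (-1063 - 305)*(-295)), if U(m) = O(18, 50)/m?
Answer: 757/305494907 ≈ 2.4779e-6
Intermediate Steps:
O(H, B) = -5 + H
U(m) = 13/m (U(m) = (-5 + 18)/m = 13/m)
1/(U(-757) + (-1063 - 305)*(-295)) = 1/(13/(-757) + (-1063 - 305)*(-295)) = 1/(13*(-1/757) - 1368*(-295)) = 1/(-13/757 + 403560) = 1/(305494907/757) = 757/305494907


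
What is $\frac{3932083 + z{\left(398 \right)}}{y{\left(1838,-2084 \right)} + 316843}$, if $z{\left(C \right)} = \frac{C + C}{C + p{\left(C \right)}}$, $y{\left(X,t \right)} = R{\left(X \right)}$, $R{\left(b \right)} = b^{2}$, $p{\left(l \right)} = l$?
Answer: $\frac{3932084}{3695087} \approx 1.0641$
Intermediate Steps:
$y{\left(X,t \right)} = X^{2}$
$z{\left(C \right)} = 1$ ($z{\left(C \right)} = \frac{C + C}{C + C} = \frac{2 C}{2 C} = 2 C \frac{1}{2 C} = 1$)
$\frac{3932083 + z{\left(398 \right)}}{y{\left(1838,-2084 \right)} + 316843} = \frac{3932083 + 1}{1838^{2} + 316843} = \frac{3932084}{3378244 + 316843} = \frac{3932084}{3695087}$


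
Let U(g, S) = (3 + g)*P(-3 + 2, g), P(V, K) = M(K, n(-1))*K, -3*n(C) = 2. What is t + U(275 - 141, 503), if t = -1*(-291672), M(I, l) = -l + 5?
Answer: 1187102/3 ≈ 3.9570e+5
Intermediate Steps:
n(C) = -⅔ (n(C) = -⅓*2 = -⅔)
M(I, l) = 5 - l
P(V, K) = 17*K/3 (P(V, K) = (5 - 1*(-⅔))*K = (5 + ⅔)*K = 17*K/3)
U(g, S) = 17*g*(3 + g)/3 (U(g, S) = (3 + g)*(17*g/3) = 17*g*(3 + g)/3)
t = 291672
t + U(275 - 141, 503) = 291672 + 17*(275 - 141)*(3 + (275 - 141))/3 = 291672 + (17/3)*134*(3 + 134) = 291672 + (17/3)*134*137 = 291672 + 312086/3 = 1187102/3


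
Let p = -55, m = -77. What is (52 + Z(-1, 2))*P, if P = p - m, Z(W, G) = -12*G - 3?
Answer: 550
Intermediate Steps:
Z(W, G) = -3 - 12*G
P = 22 (P = -55 - 1*(-77) = -55 + 77 = 22)
(52 + Z(-1, 2))*P = (52 + (-3 - 12*2))*22 = (52 + (-3 - 24))*22 = (52 - 27)*22 = 25*22 = 550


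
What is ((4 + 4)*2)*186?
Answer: 2976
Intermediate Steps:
((4 + 4)*2)*186 = (8*2)*186 = 16*186 = 2976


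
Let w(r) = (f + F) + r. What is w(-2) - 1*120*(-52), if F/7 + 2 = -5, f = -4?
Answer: 6185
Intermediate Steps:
F = -49 (F = -14 + 7*(-5) = -14 - 35 = -49)
w(r) = -53 + r (w(r) = (-4 - 49) + r = -53 + r)
w(-2) - 1*120*(-52) = (-53 - 2) - 1*120*(-52) = -55 - 120*(-52) = -55 + 6240 = 6185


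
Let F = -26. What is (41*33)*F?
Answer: -35178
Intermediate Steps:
(41*33)*F = (41*33)*(-26) = 1353*(-26) = -35178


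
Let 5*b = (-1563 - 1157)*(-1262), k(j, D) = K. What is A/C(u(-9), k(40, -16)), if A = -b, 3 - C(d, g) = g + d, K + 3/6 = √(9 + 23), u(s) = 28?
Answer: 67279744/2273 - 10984448*√2/2273 ≈ 22765.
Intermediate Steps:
K = -½ + 4*√2 (K = -½ + √(9 + 23) = -½ + √32 = -½ + 4*√2 ≈ 5.1569)
k(j, D) = -½ + 4*√2
C(d, g) = 3 - d - g (C(d, g) = 3 - (g + d) = 3 - (d + g) = 3 + (-d - g) = 3 - d - g)
b = 686528 (b = ((-1563 - 1157)*(-1262))/5 = (-2720*(-1262))/5 = (⅕)*3432640 = 686528)
A = -686528 (A = -1*686528 = -686528)
A/C(u(-9), k(40, -16)) = -686528/(3 - 1*28 - (-½ + 4*√2)) = -686528/(3 - 28 + (½ - 4*√2)) = -686528/(-49/2 - 4*√2)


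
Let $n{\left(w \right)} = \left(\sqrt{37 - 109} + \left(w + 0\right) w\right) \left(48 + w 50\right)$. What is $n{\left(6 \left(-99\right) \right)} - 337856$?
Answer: $-10462630928 - 177912 i \sqrt{2} \approx -1.0463 \cdot 10^{10} - 2.5161 \cdot 10^{5} i$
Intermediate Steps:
$n{\left(w \right)} = \left(48 + 50 w\right) \left(w^{2} + 6 i \sqrt{2}\right)$ ($n{\left(w \right)} = \left(\sqrt{-72} + w w\right) \left(48 + 50 w\right) = \left(6 i \sqrt{2} + w^{2}\right) \left(48 + 50 w\right) = \left(w^{2} + 6 i \sqrt{2}\right) \left(48 + 50 w\right) = \left(48 + 50 w\right) \left(w^{2} + 6 i \sqrt{2}\right)$)
$n{\left(6 \left(-99\right) \right)} - 337856 = \left(48 \left(6 \left(-99\right)\right)^{2} + 50 \left(6 \left(-99\right)\right)^{3} + 288 i \sqrt{2} + 300 i 6 \left(-99\right) \sqrt{2}\right) - 337856 = \left(48 \left(-594\right)^{2} + 50 \left(-594\right)^{3} + 288 i \sqrt{2} + 300 i \left(-594\right) \sqrt{2}\right) - 337856 = \left(48 \cdot 352836 + 50 \left(-209584584\right) + 288 i \sqrt{2} - 178200 i \sqrt{2}\right) - 337856 = \left(16936128 - 10479229200 + 288 i \sqrt{2} - 178200 i \sqrt{2}\right) - 337856 = \left(-10462293072 - 177912 i \sqrt{2}\right) - 337856 = -10462630928 - 177912 i \sqrt{2}$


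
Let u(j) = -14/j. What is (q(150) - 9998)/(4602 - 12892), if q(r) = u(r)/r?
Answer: 112477507/93262500 ≈ 1.2060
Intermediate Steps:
q(r) = -14/r² (q(r) = (-14/r)/r = -14/r²)
(q(150) - 9998)/(4602 - 12892) = (-14/150² - 9998)/(4602 - 12892) = (-14*1/22500 - 9998)/(-8290) = (-7/11250 - 9998)*(-1/8290) = -112477507/11250*(-1/8290) = 112477507/93262500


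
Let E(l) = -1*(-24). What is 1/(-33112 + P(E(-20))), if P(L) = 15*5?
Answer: -1/33037 ≈ -3.0269e-5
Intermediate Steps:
E(l) = 24
P(L) = 75
1/(-33112 + P(E(-20))) = 1/(-33112 + 75) = 1/(-33037) = -1/33037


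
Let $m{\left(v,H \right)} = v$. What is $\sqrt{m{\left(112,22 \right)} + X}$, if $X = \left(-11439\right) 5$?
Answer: $i \sqrt{57083} \approx 238.92 i$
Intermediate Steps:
$X = -57195$
$\sqrt{m{\left(112,22 \right)} + X} = \sqrt{112 - 57195} = \sqrt{-57083} = i \sqrt{57083}$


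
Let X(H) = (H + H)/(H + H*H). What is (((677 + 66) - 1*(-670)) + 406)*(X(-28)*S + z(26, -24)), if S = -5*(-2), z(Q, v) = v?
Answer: -1215092/27 ≈ -45003.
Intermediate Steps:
S = 10
X(H) = 2*H/(H + H**2) (X(H) = (2*H)/(H + H**2) = 2*H/(H + H**2))
(((677 + 66) - 1*(-670)) + 406)*(X(-28)*S + z(26, -24)) = (((677 + 66) - 1*(-670)) + 406)*((2/(1 - 28))*10 - 24) = ((743 + 670) + 406)*((2/(-27))*10 - 24) = (1413 + 406)*((2*(-1/27))*10 - 24) = 1819*(-2/27*10 - 24) = 1819*(-20/27 - 24) = 1819*(-668/27) = -1215092/27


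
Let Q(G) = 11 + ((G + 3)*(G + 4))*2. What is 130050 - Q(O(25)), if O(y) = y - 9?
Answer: 129279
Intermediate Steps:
O(y) = -9 + y
Q(G) = 11 + 2*(3 + G)*(4 + G) (Q(G) = 11 + ((3 + G)*(4 + G))*2 = 11 + 2*(3 + G)*(4 + G))
130050 - Q(O(25)) = 130050 - (35 + 2*(-9 + 25)**2 + 14*(-9 + 25)) = 130050 - (35 + 2*16**2 + 14*16) = 130050 - (35 + 2*256 + 224) = 130050 - (35 + 512 + 224) = 130050 - 1*771 = 130050 - 771 = 129279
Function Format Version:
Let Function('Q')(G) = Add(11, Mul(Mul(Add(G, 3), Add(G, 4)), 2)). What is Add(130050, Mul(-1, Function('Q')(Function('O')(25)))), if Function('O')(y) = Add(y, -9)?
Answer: 129279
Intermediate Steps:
Function('O')(y) = Add(-9, y)
Function('Q')(G) = Add(11, Mul(2, Add(3, G), Add(4, G))) (Function('Q')(G) = Add(11, Mul(Mul(Add(3, G), Add(4, G)), 2)) = Add(11, Mul(2, Add(3, G), Add(4, G))))
Add(130050, Mul(-1, Function('Q')(Function('O')(25)))) = Add(130050, Mul(-1, Add(35, Mul(2, Pow(Add(-9, 25), 2)), Mul(14, Add(-9, 25))))) = Add(130050, Mul(-1, Add(35, Mul(2, Pow(16, 2)), Mul(14, 16)))) = Add(130050, Mul(-1, Add(35, Mul(2, 256), 224))) = Add(130050, Mul(-1, Add(35, 512, 224))) = Add(130050, Mul(-1, 771)) = Add(130050, -771) = 129279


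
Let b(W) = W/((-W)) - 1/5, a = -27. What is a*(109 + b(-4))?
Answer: -14553/5 ≈ -2910.6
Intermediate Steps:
b(W) = -6/5 (b(W) = W*(-1/W) - 1*1/5 = -1 - 1/5 = -6/5)
a*(109 + b(-4)) = -27*(109 - 6/5) = -27*539/5 = -14553/5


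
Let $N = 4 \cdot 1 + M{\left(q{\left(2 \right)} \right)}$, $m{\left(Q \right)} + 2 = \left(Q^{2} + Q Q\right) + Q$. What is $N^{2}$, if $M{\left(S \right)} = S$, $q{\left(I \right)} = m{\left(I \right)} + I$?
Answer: $196$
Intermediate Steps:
$m{\left(Q \right)} = -2 + Q + 2 Q^{2}$ ($m{\left(Q \right)} = -2 + \left(\left(Q^{2} + Q Q\right) + Q\right) = -2 + \left(\left(Q^{2} + Q^{2}\right) + Q\right) = -2 + \left(2 Q^{2} + Q\right) = -2 + \left(Q + 2 Q^{2}\right) = -2 + Q + 2 Q^{2}$)
$q{\left(I \right)} = -2 + 2 I + 2 I^{2}$ ($q{\left(I \right)} = \left(-2 + I + 2 I^{2}\right) + I = -2 + 2 I + 2 I^{2}$)
$N = 14$ ($N = 4 \cdot 1 + \left(-2 + 2 \cdot 2 + 2 \cdot 2^{2}\right) = 4 + \left(-2 + 4 + 2 \cdot 4\right) = 4 + \left(-2 + 4 + 8\right) = 4 + 10 = 14$)
$N^{2} = 14^{2} = 196$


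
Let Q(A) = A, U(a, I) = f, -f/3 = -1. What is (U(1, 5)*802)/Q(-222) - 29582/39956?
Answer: -1222635/105598 ≈ -11.578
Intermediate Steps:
f = 3 (f = -3*(-1) = 3)
U(a, I) = 3
(U(1, 5)*802)/Q(-222) - 29582/39956 = (3*802)/(-222) - 29582/39956 = 2406*(-1/222) - 29582*1/39956 = -401/37 - 2113/2854 = -1222635/105598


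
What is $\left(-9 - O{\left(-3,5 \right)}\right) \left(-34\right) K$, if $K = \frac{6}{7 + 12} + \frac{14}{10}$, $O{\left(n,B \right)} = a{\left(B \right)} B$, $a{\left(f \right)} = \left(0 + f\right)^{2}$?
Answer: $\frac{742628}{95} \approx 7817.1$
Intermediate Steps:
$a{\left(f \right)} = f^{2}$
$O{\left(n,B \right)} = B^{3}$ ($O{\left(n,B \right)} = B^{2} B = B^{3}$)
$K = \frac{163}{95}$ ($K = \frac{6}{19} + 14 \cdot \frac{1}{10} = 6 \cdot \frac{1}{19} + \frac{7}{5} = \frac{6}{19} + \frac{7}{5} = \frac{163}{95} \approx 1.7158$)
$\left(-9 - O{\left(-3,5 \right)}\right) \left(-34\right) K = \left(-9 - 5^{3}\right) \left(-34\right) \frac{163}{95} = \left(-9 - 125\right) \left(-34\right) \frac{163}{95} = \left(-134\right) \left(-34\right) \frac{163}{95} = 4556 \cdot \frac{163}{95} = \frac{742628}{95}$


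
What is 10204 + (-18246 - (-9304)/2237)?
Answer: -17980650/2237 ≈ -8037.8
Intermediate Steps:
10204 + (-18246 - (-9304)/2237) = 10204 + (-18246 - 1*(-9304/2237)) = 10204 + (-18246 + 9304/2237) = 10204 - 40806998/2237 = -17980650/2237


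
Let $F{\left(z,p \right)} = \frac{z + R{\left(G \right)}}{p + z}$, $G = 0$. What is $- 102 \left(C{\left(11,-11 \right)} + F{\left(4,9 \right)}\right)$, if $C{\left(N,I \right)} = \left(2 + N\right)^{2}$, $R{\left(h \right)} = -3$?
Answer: $- \frac{224196}{13} \approx -17246.0$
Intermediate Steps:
$F{\left(z,p \right)} = \frac{-3 + z}{p + z}$ ($F{\left(z,p \right)} = \frac{z - 3}{p + z} = \frac{-3 + z}{p + z}$)
$- 102 \left(C{\left(11,-11 \right)} + F{\left(4,9 \right)}\right) = - 102 \left(\left(2 + 11\right)^{2} + \frac{-3 + 4}{9 + 4}\right) = - 102 \left(13^{2} + \frac{1}{13} \cdot 1\right) = - 102 \left(169 + \frac{1}{13} \cdot 1\right) = - 102 \left(169 + \frac{1}{13}\right) = \left(-102\right) \frac{2198}{13} = - \frac{224196}{13}$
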